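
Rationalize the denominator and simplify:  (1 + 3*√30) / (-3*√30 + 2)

Multiply numerator and denominator by 2 + 3*√30.
Denominator becomes -266; numerator becomes 9*√30 + 272.

(-272 - 9*√30)/266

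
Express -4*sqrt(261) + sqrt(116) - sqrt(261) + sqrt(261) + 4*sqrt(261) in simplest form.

2*sqrt(29)

4*sqrt(261) = 12*sqrt(29); sqrt(116) = 2*sqrt(29); sqrt(261) = 3*sqrt(29); sqrt(261) = 3*sqrt(29); 4*sqrt(261) = 12*sqrt(29)
Combine: (-12 + 2 - 3 + 3 + 12)·sqrt(29) = 2*sqrt(29)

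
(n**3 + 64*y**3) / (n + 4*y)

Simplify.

Apply the sum-of-cubes factorisation and cancel (n + 4*y).

n**2 - 4*n*y + 16*y**2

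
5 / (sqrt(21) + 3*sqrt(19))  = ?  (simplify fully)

Multiply numerator and denominator by -sqrt(21) + 3*sqrt(19).
Denominator becomes 150; numerator becomes -5*sqrt(21) + 15*sqrt(19).

(-sqrt(21) + 3*sqrt(19))/30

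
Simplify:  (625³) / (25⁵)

625³ = 5^12; 25⁵ = 5^10
Combine exponents: 5^2

5^2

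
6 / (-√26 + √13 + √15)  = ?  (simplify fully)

(-3*√26 + 36*√15 + 42*√13 + 39*√30)/194

Group as (√13 + √15) - √26; multiply by (√13 + √15) + √26, then rationalise the remaining surd.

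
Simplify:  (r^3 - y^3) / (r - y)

r^3 - y^3 = (r - y)(r^2 + r*y + y^2).

r^2 + r*y + y^2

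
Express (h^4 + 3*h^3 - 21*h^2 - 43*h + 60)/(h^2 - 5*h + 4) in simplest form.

Factor: h^4 + 3*h^3 - 21*h^2 - 43*h + 60 = (h + 3)*(h + 5)*(h - 1)*(h - 4);  h^2 - 5*h + 4 = (h - 1)*(h - 4)
Cancel the common factors (h - 1), (h - 4).

h^2 + 8*h + 15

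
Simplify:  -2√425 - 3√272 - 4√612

-46*√17

2√425 = 10*√17; 3√272 = 12*√17; 4√612 = 24*√17
Combine: (-10 - 12 - 24)·√17 = -46*√17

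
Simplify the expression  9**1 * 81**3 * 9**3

9**1 = 3**2; 81**3 = 3**12; 9**3 = 3**6
Combine exponents: 3**20

3**20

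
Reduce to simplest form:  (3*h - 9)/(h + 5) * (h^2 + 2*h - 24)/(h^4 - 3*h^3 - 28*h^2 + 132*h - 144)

Factor: 3*h - 9 = 3*(h - 3);  h^2 + 2*h - 24 = (h - 4)*(h + 6);  h^4 - 3*h^3 - 28*h^2 + 132*h - 144 = (h - 3)*(h - 2)*(h + 6)*(h - 4)
Cancel the common factors (h - 4), (h - 3), (h + 6).

3/(h^2 + 3*h - 10)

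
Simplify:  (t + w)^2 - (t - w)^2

Only the odd-power cross terms survive.

4*t*w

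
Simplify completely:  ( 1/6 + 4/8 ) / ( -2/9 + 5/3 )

6/13

Numerator: 1/6 + 4/8 = 2/3
Denominator: -2/9 + 5/3 = 13/9
Divide: (2/3) · (9/13) = 6/13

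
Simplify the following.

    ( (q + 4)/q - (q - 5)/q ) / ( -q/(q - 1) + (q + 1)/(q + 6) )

Numerator: (q + 4)/q - (q - 5)/q = 9/q
Denominator: -q/(q - 1) + (q + 1)/(q + 6) = (-6*q - 1)/(q**2 + 5*q - 6)
Divide: (9/q) · ((q**2 + 5*q - 6)/(-6*q - 1)) = (-9*q**2 - 45*q + 54)/(6*q**2 + q)

(-9*q**2 - 45*q + 54)/(6*q**2 + q)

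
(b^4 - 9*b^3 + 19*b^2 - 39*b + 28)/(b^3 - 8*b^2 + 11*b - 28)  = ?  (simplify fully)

Factor: b^4 - 9*b^3 + 19*b^2 - 39*b + 28 = (b - 1)*(b^2 - b + 4)*(b - 7);  b^3 - 8*b^2 + 11*b - 28 = (b - 7)*(b^2 - b + 4)
Cancel the common factors (b^2 - b + 4), (b - 7).

b - 1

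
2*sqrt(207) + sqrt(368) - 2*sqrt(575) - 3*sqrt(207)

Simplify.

-9*sqrt(23)

2*sqrt(207) = 6*sqrt(23); sqrt(368) = 4*sqrt(23); 2*sqrt(575) = 10*sqrt(23); 3*sqrt(207) = 9*sqrt(23)
Combine: (6 + 4 - 10 - 9)·sqrt(23) = -9*sqrt(23)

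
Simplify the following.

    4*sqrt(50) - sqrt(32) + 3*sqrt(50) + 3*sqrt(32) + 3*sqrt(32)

55*sqrt(2)

4*sqrt(50) = 20*sqrt(2); sqrt(32) = 4*sqrt(2); 3*sqrt(50) = 15*sqrt(2); 3*sqrt(32) = 12*sqrt(2); 3*sqrt(32) = 12*sqrt(2)
Combine: (20 - 4 + 15 + 12 + 12)·sqrt(2) = 55*sqrt(2)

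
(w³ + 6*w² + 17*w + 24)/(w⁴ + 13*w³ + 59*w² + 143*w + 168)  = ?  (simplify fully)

1/(w + 7)

Factor: w³ + 6*w² + 17*w + 24 = (w² + 3*w + 8)·(w + 3);  w⁴ + 13*w³ + 59*w² + 143*w + 168 = (w + 3)·(w + 7)·(w² + 3*w + 8)
Cancel the common factors (w² + 3*w + 8), (w + 3).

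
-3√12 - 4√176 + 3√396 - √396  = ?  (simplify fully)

3√12 = 6*√3; 4√176 = 16*√11; 3√396 = 18*√11; √396 = 6*√11

-4*√11 - 6*√3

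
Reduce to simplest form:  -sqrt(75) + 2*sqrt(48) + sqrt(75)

8*sqrt(3)

sqrt(75) = 5*sqrt(3); 2*sqrt(48) = 8*sqrt(3); sqrt(75) = 5*sqrt(3)
Combine: (-5 + 8 + 5)·sqrt(3) = 8*sqrt(3)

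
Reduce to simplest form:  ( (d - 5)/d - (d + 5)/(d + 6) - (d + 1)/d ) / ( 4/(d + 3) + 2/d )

(-d³ - 14*d² - 69*d - 108)/(6*d² + 42*d + 36)

Numerator: (d - 5)/d - (d + 5)/(d + 6) - (d + 1)/d = (-d² - 11*d - 36)/(d² + 6*d)
Denominator: 4/(d + 3) + 2/d = (6*d + 6)/(d² + 3*d)
Divide: ((-d² - 11*d - 36)/(d² + 6*d)) · ((d² + 3*d)/(6*d + 6)) = (-d³ - 14*d² - 69*d - 108)/(6*d² + 42*d + 36)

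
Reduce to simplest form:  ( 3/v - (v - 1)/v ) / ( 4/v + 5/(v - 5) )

(-v² + 9*v - 20)/(9*v - 20)

Numerator: 3/v - (v - 1)/v = (-v + 4)/v
Denominator: 4/v + 5/(v - 5) = (9*v - 20)/(v² - 5*v)
Divide: ((-v + 4)/v) · ((v² - 5*v)/(9*v - 20)) = (-v² + 9*v - 20)/(9*v - 20)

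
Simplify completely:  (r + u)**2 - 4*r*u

Expand the square and combine the 4*r*u term.

(r - u)**2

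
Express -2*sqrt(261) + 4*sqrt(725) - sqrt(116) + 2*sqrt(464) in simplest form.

20*sqrt(29)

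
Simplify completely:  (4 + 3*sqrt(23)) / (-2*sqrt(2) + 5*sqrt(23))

(8*sqrt(2) + 6*sqrt(46) + 20*sqrt(23) + 345)/567

Multiply numerator and denominator by 2*sqrt(2) + 5*sqrt(23).
Denominator becomes 567; numerator becomes 8*sqrt(2) + 6*sqrt(46) + 20*sqrt(23) + 345.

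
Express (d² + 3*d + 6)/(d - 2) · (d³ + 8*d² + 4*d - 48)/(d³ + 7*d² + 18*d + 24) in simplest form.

Factor: d³ + 8*d² + 4*d - 48 = (d + 4)·(d - 2)·(d + 6);  d³ + 7*d² + 18*d + 24 = (d² + 3*d + 6)·(d + 4)
Cancel the common factors (d² + 3*d + 6), (d - 2), (d + 4).

d + 6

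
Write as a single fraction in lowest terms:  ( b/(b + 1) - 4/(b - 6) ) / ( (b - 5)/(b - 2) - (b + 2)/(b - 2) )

(-b^3 + 12*b^2 - 16*b - 8)/(7*b^2 - 35*b - 42)

Numerator: b/(b + 1) - 4/(b - 6) = (b^2 - 10*b - 4)/(b^2 - 5*b - 6)
Denominator: (b - 5)/(b - 2) - (b + 2)/(b - 2) = -7/(b - 2)
Divide: ((b^2 - 10*b - 4)/(b^2 - 5*b - 6)) · (-b/7 + 2/7) = (-b^3 + 12*b^2 - 16*b - 8)/(7*b^2 - 35*b - 42)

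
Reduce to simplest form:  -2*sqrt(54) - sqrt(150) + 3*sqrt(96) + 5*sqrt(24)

11*sqrt(6)

2*sqrt(54) = 6*sqrt(6); sqrt(150) = 5*sqrt(6); 3*sqrt(96) = 12*sqrt(6); 5*sqrt(24) = 10*sqrt(6)
Combine: (-6 - 5 + 12 + 10)·sqrt(6) = 11*sqrt(6)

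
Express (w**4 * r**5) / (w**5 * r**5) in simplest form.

1/w

Quotient: (w**-1)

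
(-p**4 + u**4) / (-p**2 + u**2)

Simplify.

p**2 + u**2

Factor u**4 - p**4 and cancel (-p**2 + u**2).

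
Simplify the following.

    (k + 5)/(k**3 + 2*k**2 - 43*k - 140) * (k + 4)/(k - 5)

Factor: k**3 + 2*k**2 - 43*k - 140 = (k + 4)*(k - 7)*(k + 5)
Cancel the common factors (k + 5), (k + 4).

1/(k**2 - 12*k + 35)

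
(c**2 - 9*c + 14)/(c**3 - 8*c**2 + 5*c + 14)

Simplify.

Factor: c**2 - 9*c + 14 = (c - 7)*(c - 2);  c**3 - 8*c**2 + 5*c + 14 = (c - 7)*(c - 2)*(c + 1)
Cancel the common factors (c - 7), (c - 2).

1/(c + 1)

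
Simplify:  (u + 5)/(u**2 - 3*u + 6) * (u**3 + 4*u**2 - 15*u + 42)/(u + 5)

Factor: u**3 + 4*u**2 - 15*u + 42 = (u**2 - 3*u + 6)*(u + 7)
Cancel the common factors (u**2 - 3*u + 6), (u + 5).

u + 7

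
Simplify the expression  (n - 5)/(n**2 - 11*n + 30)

Factor: n**2 - 11*n + 30 = (n - 5)*(n - 6)
Cancel the common factor (n - 5).

1/(n - 6)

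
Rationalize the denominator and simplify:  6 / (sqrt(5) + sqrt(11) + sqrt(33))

(-54*sqrt(11) - 78*sqrt(5) + 44*sqrt(15) + 34*sqrt(33))/23

Group as (sqrt(5) + sqrt(33)) + sqrt(11); multiply by (sqrt(5) + sqrt(33)) - sqrt(11), then rationalise the remaining surd.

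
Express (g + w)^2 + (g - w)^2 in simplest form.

Only the even-power cross terms survive.

2*g^2 + 2*w^2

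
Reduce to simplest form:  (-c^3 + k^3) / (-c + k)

c^2 + c*k + k^2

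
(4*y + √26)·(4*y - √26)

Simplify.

16*y² - 26

Difference of squares with P = 4*y, Q = √26.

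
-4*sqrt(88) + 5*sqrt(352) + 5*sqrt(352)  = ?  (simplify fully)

32*sqrt(22)

4*sqrt(88) = 8*sqrt(22); 5*sqrt(352) = 20*sqrt(22); 5*sqrt(352) = 20*sqrt(22)
Combine: (-8 + 20 + 20)·sqrt(22) = 32*sqrt(22)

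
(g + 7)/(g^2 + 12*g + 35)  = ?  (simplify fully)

1/(g + 5)

Factor: g^2 + 12*g + 35 = (g + 7)*(g + 5)
Cancel the common factor (g + 7).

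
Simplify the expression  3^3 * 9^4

3^11

3^3 = 3^3; 9^4 = 3^8
Combine exponents: 3^11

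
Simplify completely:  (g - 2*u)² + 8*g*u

Expand the square and combine the 8*g*u term.

(g + 2*u)²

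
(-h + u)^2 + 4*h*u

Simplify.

(h + u)^2

Expanding gives h^2 + 2*h*u + u^2, a perfect square.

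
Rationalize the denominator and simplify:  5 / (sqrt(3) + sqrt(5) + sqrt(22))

(-50*sqrt(5) - 60*sqrt(3) + 5*sqrt(330) + 35*sqrt(22))/68

Group as (sqrt(5) + sqrt(22)) + sqrt(3); multiply by (sqrt(5) + sqrt(22)) - sqrt(3), then rationalise the remaining surd.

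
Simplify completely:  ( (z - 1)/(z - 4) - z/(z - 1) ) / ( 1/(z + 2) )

Numerator: (z - 1)/(z - 4) - z/(z - 1) = (2*z + 1)/(z^2 - 5*z + 4)
Denominator: 1/(z + 2) = 1/(z + 2)
Divide: ((2*z + 1)/(z^2 - 5*z + 4)) · (z + 2) = (2*z^2 + 5*z + 2)/(z^2 - 5*z + 4)

(2*z^2 + 5*z + 2)/(z^2 - 5*z + 4)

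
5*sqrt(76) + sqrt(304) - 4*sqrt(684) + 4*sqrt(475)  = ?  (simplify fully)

10*sqrt(19)

5*sqrt(76) = 10*sqrt(19); sqrt(304) = 4*sqrt(19); 4*sqrt(684) = 24*sqrt(19); 4*sqrt(475) = 20*sqrt(19)
Combine: (10 + 4 - 24 + 20)·sqrt(19) = 10*sqrt(19)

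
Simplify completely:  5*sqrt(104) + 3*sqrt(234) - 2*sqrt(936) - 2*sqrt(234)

5*sqrt(104) = 10*sqrt(26); 3*sqrt(234) = 9*sqrt(26); 2*sqrt(936) = 12*sqrt(26); 2*sqrt(234) = 6*sqrt(26)
Combine: (10 + 9 - 12 - 6)·sqrt(26) = sqrt(26)

sqrt(26)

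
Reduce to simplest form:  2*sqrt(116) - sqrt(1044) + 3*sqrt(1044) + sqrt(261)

2*sqrt(116) = 4*sqrt(29); sqrt(1044) = 6*sqrt(29); 3*sqrt(1044) = 18*sqrt(29); sqrt(261) = 3*sqrt(29)
Combine: (4 - 6 + 18 + 3)·sqrt(29) = 19*sqrt(29)

19*sqrt(29)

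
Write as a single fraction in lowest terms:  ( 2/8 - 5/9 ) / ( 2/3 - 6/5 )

55/96

Numerator: 2/8 - 5/9 = -11/36
Denominator: 2/3 - 6/5 = -8/15
Divide: (-11/36) · (-15/8) = 55/96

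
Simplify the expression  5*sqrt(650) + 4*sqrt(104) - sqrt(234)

5*sqrt(650) = 25*sqrt(26); 4*sqrt(104) = 8*sqrt(26); sqrt(234) = 3*sqrt(26)
Combine: (25 + 8 - 3)·sqrt(26) = 30*sqrt(26)

30*sqrt(26)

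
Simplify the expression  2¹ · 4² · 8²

2¹ = 2^1; 4² = 2^4; 8² = 2^6
Combine exponents: 2^11

2^11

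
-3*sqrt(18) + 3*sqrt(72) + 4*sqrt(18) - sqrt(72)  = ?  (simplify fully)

15*sqrt(2)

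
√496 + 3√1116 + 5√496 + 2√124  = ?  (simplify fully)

√496 = 4*√31; 3√1116 = 18*√31; 5√496 = 20*√31; 2√124 = 4*√31
Combine: (4 + 18 + 20 + 4)·√31 = 46*√31

46*√31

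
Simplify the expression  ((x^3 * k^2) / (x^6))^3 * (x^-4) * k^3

k^9/x^13

Inside the bracket: (x^-3) * k^2
Raise to the power 3: (x^-9) * k^6
Multiply by (x^-4) * k^3: add exponents.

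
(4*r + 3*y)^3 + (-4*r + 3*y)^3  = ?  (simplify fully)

288*r^2*y + 54*y^3

Binomially expand both and collect terms in (3*y), (4*r).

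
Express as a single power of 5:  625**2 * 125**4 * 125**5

625**2 = 5**8; 125**4 = 5**12; 125**5 = 5**15
Combine exponents: 5**35

5**35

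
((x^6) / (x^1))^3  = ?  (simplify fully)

Inside the bracket: x^5
Raise to the power 3: x^15

x^15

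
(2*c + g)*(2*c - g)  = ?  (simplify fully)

4*c**2 - g**2

Product of conjugates: (P+Q)(P-Q) = P**2 - Q**2.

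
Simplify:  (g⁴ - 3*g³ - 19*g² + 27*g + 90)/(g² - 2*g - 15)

g² - g - 6

Factor: g⁴ - 3*g³ - 19*g² + 27*g + 90 = (g + 3)·(g + 2)·(g - 3)·(g - 5);  g² - 2*g - 15 = (g + 3)·(g - 5)
Cancel the common factors (g + 3), (g - 5).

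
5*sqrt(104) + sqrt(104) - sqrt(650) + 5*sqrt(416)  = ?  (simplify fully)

5*sqrt(104) = 10*sqrt(26); sqrt(104) = 2*sqrt(26); sqrt(650) = 5*sqrt(26); 5*sqrt(416) = 20*sqrt(26)
Combine: (10 + 2 - 5 + 20)·sqrt(26) = 27*sqrt(26)

27*sqrt(26)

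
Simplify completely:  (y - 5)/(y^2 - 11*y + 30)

Factor: y^2 - 11*y + 30 = (y - 5)*(y - 6)
Cancel the common factor (y - 5).

1/(y - 6)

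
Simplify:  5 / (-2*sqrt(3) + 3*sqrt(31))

Multiply numerator and denominator by 2*sqrt(3) + 3*sqrt(31).
Denominator becomes 267; numerator becomes 10*sqrt(3) + 15*sqrt(31).

(10*sqrt(3) + 15*sqrt(31))/267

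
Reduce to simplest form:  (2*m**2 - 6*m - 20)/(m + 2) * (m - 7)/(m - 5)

Factor: 2*m**2 - 6*m - 20 = 2*(m - 5)*(m + 2)
Cancel the common factors (m + 2), (m - 5).

2*m - 14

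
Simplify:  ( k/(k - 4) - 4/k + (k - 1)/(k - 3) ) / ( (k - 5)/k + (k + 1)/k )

(k³ - 6*k² + 16*k - 24)/(k³ - 9*k² + 26*k - 24)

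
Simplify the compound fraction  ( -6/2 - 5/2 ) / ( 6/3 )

-11/4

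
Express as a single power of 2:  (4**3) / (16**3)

4**3 = 2**6; 16**3 = 2**12
Combine exponents: 2**(-6)

2**(-6)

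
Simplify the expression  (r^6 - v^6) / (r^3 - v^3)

r^3 + v^3

Difference of sixth powers: factor out (r^3 - v^3).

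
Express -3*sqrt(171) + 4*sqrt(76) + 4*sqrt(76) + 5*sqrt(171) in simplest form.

22*sqrt(19)

3*sqrt(171) = 9*sqrt(19); 4*sqrt(76) = 8*sqrt(19); 4*sqrt(76) = 8*sqrt(19); 5*sqrt(171) = 15*sqrt(19)
Combine: (-9 + 8 + 8 + 15)·sqrt(19) = 22*sqrt(19)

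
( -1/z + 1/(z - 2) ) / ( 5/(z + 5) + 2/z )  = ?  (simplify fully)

(2*z + 10)/(7*z² - 4*z - 20)

Numerator: -1/z + 1/(z - 2) = 2/(z² - 2*z)
Denominator: 5/(z + 5) + 2/z = (7*z + 10)/(z² + 5*z)
Divide: (2/(z² - 2*z)) · ((z² + 5*z)/(7*z + 10)) = (2*z + 10)/(7*z² - 4*z - 20)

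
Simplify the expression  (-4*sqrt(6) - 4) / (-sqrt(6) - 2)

Multiply numerator and denominator by -2 + sqrt(6).
Denominator becomes -2; numerator becomes -16 + 4*sqrt(6).

-2*sqrt(6) + 8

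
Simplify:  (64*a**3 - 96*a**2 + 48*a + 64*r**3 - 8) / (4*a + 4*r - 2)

16*a**2 - 16*a*r - 16*a + 16*r**2 + 8*r + 4

Apply the sum-of-cubes factorisation and cancel (4*a + 4*r - 2).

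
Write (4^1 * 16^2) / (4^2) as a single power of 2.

2^6

4^1 = 2^2; 16^2 = 2^8; 4^2 = 2^4
Combine exponents: 2^6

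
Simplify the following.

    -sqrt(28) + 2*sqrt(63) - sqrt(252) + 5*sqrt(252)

sqrt(28) = 2*sqrt(7); 2*sqrt(63) = 6*sqrt(7); sqrt(252) = 6*sqrt(7); 5*sqrt(252) = 30*sqrt(7)
Combine: (-2 + 6 - 6 + 30)·sqrt(7) = 28*sqrt(7)

28*sqrt(7)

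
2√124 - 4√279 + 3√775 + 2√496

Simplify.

15*√31

2√124 = 4*√31; 4√279 = 12*√31; 3√775 = 15*√31; 2√496 = 8*√31
Combine: (4 - 12 + 15 + 8)·√31 = 15*√31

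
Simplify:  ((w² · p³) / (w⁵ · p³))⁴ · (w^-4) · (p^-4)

Inside the bracket: (w^-3)
Raise to the power 4: (w^-12)
Multiply by (w^-4) · (p^-4): add exponents.

1/(p⁴*w^16)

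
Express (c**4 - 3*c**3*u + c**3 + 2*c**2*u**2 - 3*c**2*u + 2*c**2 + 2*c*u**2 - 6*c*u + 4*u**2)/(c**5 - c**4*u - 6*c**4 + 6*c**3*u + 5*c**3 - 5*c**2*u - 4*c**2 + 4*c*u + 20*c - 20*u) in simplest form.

(c - 2*u)/(c**2 - 7*c + 10)

Factor: c**4 - 3*c**3*u + c**3 + 2*c**2*u**2 - 3*c**2*u + 2*c**2 + 2*c*u**2 - 6*c*u + 4*u**2 = (c - u)*(c - 2*u)*(c**2 + c + 2);  c**5 - c**4*u - 6*c**4 + 6*c**3*u + 5*c**3 - 5*c**2*u - 4*c**2 + 4*c*u + 20*c - 20*u = (c - u)*(c - 5)*(c - 2)*(c**2 + c + 2)
Cancel the common factors (c**2 + c + 2), (c - u).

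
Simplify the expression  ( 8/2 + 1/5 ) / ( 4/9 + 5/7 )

1323/365

Numerator: 8/2 + 1/5 = 21/5
Denominator: 4/9 + 5/7 = 73/63
Divide: (21/5) · (63/73) = 1323/365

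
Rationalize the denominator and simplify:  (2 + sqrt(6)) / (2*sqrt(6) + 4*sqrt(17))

Multiply numerator and denominator by -4*sqrt(17) + 2*sqrt(6).
Denominator becomes -248; numerator becomes -4*sqrt(102) - 8*sqrt(17) + 4*sqrt(6) + 12.

(-3 - sqrt(6) + 2*sqrt(17) + sqrt(102))/62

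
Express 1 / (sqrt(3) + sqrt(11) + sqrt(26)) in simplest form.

(-9*sqrt(11) - 17*sqrt(3) + sqrt(858) + 6*sqrt(26))/6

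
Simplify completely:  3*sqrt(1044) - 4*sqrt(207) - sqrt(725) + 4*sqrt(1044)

3*sqrt(1044) = 18*sqrt(29); 4*sqrt(207) = 12*sqrt(23); sqrt(725) = 5*sqrt(29); 4*sqrt(1044) = 24*sqrt(29)

-12*sqrt(23) + 37*sqrt(29)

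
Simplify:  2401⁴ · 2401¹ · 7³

7^23

2401⁴ = 7^16; 2401¹ = 7^4; 7³ = 7^3
Combine exponents: 7^23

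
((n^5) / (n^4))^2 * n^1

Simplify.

n^3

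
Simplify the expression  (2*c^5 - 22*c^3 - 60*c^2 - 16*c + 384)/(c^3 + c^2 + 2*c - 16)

Factor: 2*c^5 - 22*c^3 - 60*c^2 - 16*c + 384 = 2*(c^2 + 3*c + 8)*(c - 2)*(c + 3)*(c - 4);  c^3 + c^2 + 2*c - 16 = (c^2 + 3*c + 8)*(c - 2)
Cancel the common factors (c^2 + 3*c + 8), (c - 2).

2*c^2 - 2*c - 24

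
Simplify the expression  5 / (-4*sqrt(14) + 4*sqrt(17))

(5*sqrt(14) + 5*sqrt(17))/12

Multiply numerator and denominator by 4*sqrt(14) + 4*sqrt(17).
Denominator becomes 48; numerator becomes 20*sqrt(14) + 20*sqrt(17).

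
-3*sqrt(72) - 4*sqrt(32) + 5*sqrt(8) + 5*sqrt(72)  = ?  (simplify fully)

6*sqrt(2)

3*sqrt(72) = 18*sqrt(2); 4*sqrt(32) = 16*sqrt(2); 5*sqrt(8) = 10*sqrt(2); 5*sqrt(72) = 30*sqrt(2)
Combine: (-18 - 16 + 10 + 30)·sqrt(2) = 6*sqrt(2)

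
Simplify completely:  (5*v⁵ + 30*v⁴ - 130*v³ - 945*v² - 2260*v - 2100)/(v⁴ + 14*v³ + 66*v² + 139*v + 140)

Factor: 5*v⁵ + 30*v⁴ - 130*v³ - 945*v² - 2260*v - 2100 = 5·(v - 6)·(v + 7)·(v + 2)·(v² + 3*v + 5);  v⁴ + 14*v³ + 66*v² + 139*v + 140 = (v + 7)·(v² + 3*v + 5)·(v + 4)
Cancel the common factors (v² + 3*v + 5), (v + 7).

(5*v² - 20*v - 60)/(v + 4)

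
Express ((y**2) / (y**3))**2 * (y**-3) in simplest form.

y**(-5)

Inside the bracket: (y**-1)
Raise to the power 2: (y**-2)
Multiply by (y**-3): add exponents.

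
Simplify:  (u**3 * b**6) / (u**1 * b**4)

Quotient: u**2 * b**2

b**2*u**2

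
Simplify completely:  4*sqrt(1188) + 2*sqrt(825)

34*sqrt(33)

4*sqrt(1188) = 24*sqrt(33); 2*sqrt(825) = 10*sqrt(33)
Combine: (24 + 10)·sqrt(33) = 34*sqrt(33)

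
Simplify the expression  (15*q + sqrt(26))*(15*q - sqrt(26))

Product of conjugates: (P+Q)(P-Q) = P**2 - Q**2.

225*q**2 - 26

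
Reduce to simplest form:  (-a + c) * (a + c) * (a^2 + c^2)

Telescope via difference of squares: (c+a)(c-a) = -a^2 + c^2, then repeat with the next factor.

-a^4 + c^4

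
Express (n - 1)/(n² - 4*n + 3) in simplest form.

Factor: n² - 4*n + 3 = (n - 1)·(n - 3)
Cancel the common factor (n - 1).

1/(n - 3)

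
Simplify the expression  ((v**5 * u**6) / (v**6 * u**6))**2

Inside the bracket: (v**-1)
Raise to the power 2: (v**-2)

v**(-2)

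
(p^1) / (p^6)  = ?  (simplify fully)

Quotient: (p^-5)

p^(-5)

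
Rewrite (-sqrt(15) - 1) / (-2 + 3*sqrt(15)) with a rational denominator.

Multiply numerator and denominator by -3*sqrt(15) - 2.
Denominator becomes -131; numerator becomes 5*sqrt(15) + 47.

(-47 - 5*sqrt(15))/131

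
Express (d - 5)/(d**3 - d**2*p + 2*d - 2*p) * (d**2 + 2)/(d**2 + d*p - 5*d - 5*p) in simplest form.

-1/(-d**2 + p**2)

Factor: d**3 - d**2*p + 2*d - 2*p = (d**2 + 2)*(d - p);  d**2 + d*p - 5*d - 5*p = (d + p)*(d - 5)
Cancel the common factors (d**2 + 2), (d - 5).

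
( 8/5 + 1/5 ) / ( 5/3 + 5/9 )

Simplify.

81/100

Numerator: 8/5 + 1/5 = 9/5
Denominator: 5/3 + 5/9 = 20/9
Divide: (9/5) · (9/20) = 81/100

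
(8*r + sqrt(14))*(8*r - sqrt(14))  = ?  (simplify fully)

Difference of squares with P = 8*r, Q = sqrt(14).

64*r^2 - 14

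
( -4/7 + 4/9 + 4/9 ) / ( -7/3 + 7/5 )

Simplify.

Numerator: -4/7 + 4/9 + 4/9 = 20/63
Denominator: -7/3 + 7/5 = -14/15
Divide: (20/63) · (-15/14) = -50/147

-50/147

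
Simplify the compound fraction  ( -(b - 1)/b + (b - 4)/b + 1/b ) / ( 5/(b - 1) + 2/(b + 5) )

(-2*b^2 - 8*b + 10)/(7*b^2 + 23*b)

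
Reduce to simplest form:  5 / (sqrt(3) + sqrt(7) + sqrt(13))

(-2*sqrt(273) - 3*sqrt(13) + 9*sqrt(7) + 17*sqrt(3))/15

Group as (sqrt(3) + sqrt(7)) + sqrt(13); multiply by (sqrt(3) + sqrt(7)) - sqrt(13), then rationalise the remaining surd.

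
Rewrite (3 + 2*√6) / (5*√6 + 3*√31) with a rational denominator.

(-20 - 5*√6 + 3*√31 + 2*√186)/43

Multiply numerator and denominator by -3*√31 + 5*√6.
Denominator becomes -129; numerator becomes -6*√186 - 9*√31 + 15*√6 + 60.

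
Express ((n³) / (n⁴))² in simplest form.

Inside the bracket: (n^-1)
Raise to the power 2: (n^-2)

n^(-2)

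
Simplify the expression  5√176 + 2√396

5√176 = 20*√11; 2√396 = 12*√11
Combine: (20 + 12)·√11 = 32*√11

32*√11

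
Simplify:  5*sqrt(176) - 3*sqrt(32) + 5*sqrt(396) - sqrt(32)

-16*sqrt(2) + 50*sqrt(11)

5*sqrt(176) = 20*sqrt(11); 3*sqrt(32) = 12*sqrt(2); 5*sqrt(396) = 30*sqrt(11); sqrt(32) = 4*sqrt(2)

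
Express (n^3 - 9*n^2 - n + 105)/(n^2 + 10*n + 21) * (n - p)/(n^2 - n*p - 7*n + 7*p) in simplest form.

(n - 5)/(n + 7)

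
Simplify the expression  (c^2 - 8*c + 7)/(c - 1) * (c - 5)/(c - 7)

c - 5

Factor: c^2 - 8*c + 7 = (c - 1)*(c - 7)
Cancel the common factors (c - 7), (c - 1).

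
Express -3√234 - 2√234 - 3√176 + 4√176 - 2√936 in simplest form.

3√234 = 9*√26; 2√234 = 6*√26; 3√176 = 12*√11; 4√176 = 16*√11; 2√936 = 12*√26

-27*√26 + 4*√11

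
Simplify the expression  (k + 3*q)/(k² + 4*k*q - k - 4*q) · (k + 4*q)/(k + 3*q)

1/(k - 1)

Factor: k² + 4*k*q - k - 4*q = (k - 1)·(k + 4*q)
Cancel the common factors (k + 3*q), (k + 4*q).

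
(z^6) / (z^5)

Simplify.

Quotient: z^1

z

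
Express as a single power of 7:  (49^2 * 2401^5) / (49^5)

7^14

49^2 = 7^4; 2401^5 = 7^20; 49^5 = 7^10
Combine exponents: 7^14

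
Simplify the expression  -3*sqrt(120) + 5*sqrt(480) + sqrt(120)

3*sqrt(120) = 6*sqrt(30); 5*sqrt(480) = 20*sqrt(30); sqrt(120) = 2*sqrt(30)
Combine: (-6 + 20 + 2)·sqrt(30) = 16*sqrt(30)

16*sqrt(30)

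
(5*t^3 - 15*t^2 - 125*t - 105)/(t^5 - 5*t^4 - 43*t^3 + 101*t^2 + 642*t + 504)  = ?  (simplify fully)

5/(t^2 - 2*t - 24)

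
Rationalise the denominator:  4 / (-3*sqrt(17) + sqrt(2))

(-12*sqrt(17) - 4*sqrt(2))/151

Multiply numerator and denominator by sqrt(2) + 3*sqrt(17).
Denominator becomes -151; numerator becomes 4*sqrt(2) + 12*sqrt(17).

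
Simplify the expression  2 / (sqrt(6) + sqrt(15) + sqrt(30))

(-40*sqrt(3) - 6*sqrt(30) + 14*sqrt(15) + 26*sqrt(6))/93

Group as (sqrt(15) + sqrt(30)) + sqrt(6); multiply by (sqrt(15) + sqrt(30)) - sqrt(6), then rationalise the remaining surd.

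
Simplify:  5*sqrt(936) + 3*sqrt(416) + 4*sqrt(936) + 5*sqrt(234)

81*sqrt(26)

5*sqrt(936) = 30*sqrt(26); 3*sqrt(416) = 12*sqrt(26); 4*sqrt(936) = 24*sqrt(26); 5*sqrt(234) = 15*sqrt(26)
Combine: (30 + 12 + 24 + 15)·sqrt(26) = 81*sqrt(26)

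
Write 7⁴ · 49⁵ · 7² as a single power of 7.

7⁴ = 7^4; 49⁵ = 7^10; 7² = 7^2
Combine exponents: 7^16

7^16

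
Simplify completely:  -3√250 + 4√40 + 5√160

3√250 = 15*√10; 4√40 = 8*√10; 5√160 = 20*√10
Combine: (-15 + 8 + 20)·√10 = 13*√10

13*√10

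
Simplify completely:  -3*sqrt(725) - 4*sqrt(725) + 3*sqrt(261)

-26*sqrt(29)

3*sqrt(725) = 15*sqrt(29); 4*sqrt(725) = 20*sqrt(29); 3*sqrt(261) = 9*sqrt(29)
Combine: (-15 - 20 + 9)·sqrt(29) = -26*sqrt(29)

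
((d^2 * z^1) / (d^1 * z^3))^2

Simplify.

Inside the bracket: d^1 * (z^-2)
Raise to the power 2: d^2 * (z^-4)

d^2/z^4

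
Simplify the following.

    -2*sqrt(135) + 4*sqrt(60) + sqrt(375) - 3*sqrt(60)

sqrt(15)

2*sqrt(135) = 6*sqrt(15); 4*sqrt(60) = 8*sqrt(15); sqrt(375) = 5*sqrt(15); 3*sqrt(60) = 6*sqrt(15)
Combine: (-6 + 8 + 5 - 6)·sqrt(15) = sqrt(15)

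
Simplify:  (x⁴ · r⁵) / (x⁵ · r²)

r³/x

Quotient: (x^-1) · r³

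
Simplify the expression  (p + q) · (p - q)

p² - q²

(p+q)(p-q) = p² - q².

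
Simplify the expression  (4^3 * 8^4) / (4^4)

2^10

4^3 = 2^6; 8^4 = 2^12; 4^4 = 2^8
Combine exponents: 2^10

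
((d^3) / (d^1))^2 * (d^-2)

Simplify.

Inside the bracket: d^2
Raise to the power 2: d^4
Multiply by (d^-2): add exponents.

d^2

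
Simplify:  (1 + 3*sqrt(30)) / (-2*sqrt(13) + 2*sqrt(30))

(sqrt(13) + sqrt(30) + 3*sqrt(390) + 90)/34

Multiply numerator and denominator by 2*sqrt(13) + 2*sqrt(30).
Denominator becomes 68; numerator becomes 2*sqrt(13) + 2*sqrt(30) + 6*sqrt(390) + 180.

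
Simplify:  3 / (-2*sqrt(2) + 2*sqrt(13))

(3*sqrt(2) + 3*sqrt(13))/22

Multiply numerator and denominator by 2*sqrt(2) + 2*sqrt(13).
Denominator becomes 44; numerator becomes 6*sqrt(2) + 6*sqrt(13).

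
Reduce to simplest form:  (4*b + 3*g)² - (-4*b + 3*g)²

48*b*g

Only the odd-power cross terms survive.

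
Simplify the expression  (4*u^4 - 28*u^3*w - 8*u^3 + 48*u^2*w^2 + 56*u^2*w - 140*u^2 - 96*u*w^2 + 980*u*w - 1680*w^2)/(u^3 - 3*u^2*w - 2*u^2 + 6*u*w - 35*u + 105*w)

4*u - 16*w

Factor: 4*u^4 - 28*u^3*w - 8*u^3 + 48*u^2*w^2 + 56*u^2*w - 140*u^2 - 96*u*w^2 + 980*u*w - 1680*w^2 = 4*(u - 4*w)*(u + 5)*(u - 7)*(u - 3*w);  u^3 - 3*u^2*w - 2*u^2 + 6*u*w - 35*u + 105*w = (u + 5)*(u - 3*w)*(u - 7)
Cancel the common factors (u - 3*w), (u + 5), (u - 7).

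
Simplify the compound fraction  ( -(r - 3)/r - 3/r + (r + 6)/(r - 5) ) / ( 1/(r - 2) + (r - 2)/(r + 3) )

Numerator: -(r - 3)/r - 3/r + (r + 6)/(r - 5) = 11/(r - 5)
Denominator: 1/(r - 2) + (r - 2)/(r + 3) = (r^2 - 3*r + 7)/(r^2 + r - 6)
Divide: (11/(r - 5)) · ((r^2 + r - 6)/(r^2 - 3*r + 7)) = (11*r^2 + 11*r - 66)/(r^3 - 8*r^2 + 22*r - 35)

(11*r^2 + 11*r - 66)/(r^3 - 8*r^2 + 22*r - 35)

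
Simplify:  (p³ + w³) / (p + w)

Apply the sum-of-cubes factorisation and cancel (p + w).

p² - p*w + w²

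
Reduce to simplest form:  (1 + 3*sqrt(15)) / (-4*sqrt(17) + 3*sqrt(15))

(-12*sqrt(255) - 135 - 4*sqrt(17) - 3*sqrt(15))/137

Multiply numerator and denominator by 3*sqrt(15) + 4*sqrt(17).
Denominator becomes -137; numerator becomes 3*sqrt(15) + 4*sqrt(17) + 135 + 12*sqrt(255).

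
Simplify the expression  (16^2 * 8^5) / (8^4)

2^11

16^2 = 2^8; 8^5 = 2^15; 8^4 = 2^12
Combine exponents: 2^11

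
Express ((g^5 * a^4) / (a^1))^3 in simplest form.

a^9*g^15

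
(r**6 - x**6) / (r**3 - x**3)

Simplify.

Factor r**6 - x**6 and cancel (r**3 - x**3).

r**3 + x**3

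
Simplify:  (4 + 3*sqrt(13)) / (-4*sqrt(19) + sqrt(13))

Multiply numerator and denominator by sqrt(13) + 4*sqrt(19).
Denominator becomes -291; numerator becomes 4*sqrt(13) + 39 + 16*sqrt(19) + 12*sqrt(247).

(-12*sqrt(247) - 16*sqrt(19) - 39 - 4*sqrt(13))/291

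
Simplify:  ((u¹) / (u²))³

Inside the bracket: (u^-1)
Raise to the power 3: (u^-3)

u^(-3)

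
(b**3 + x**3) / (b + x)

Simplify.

Apply the sum-of-cubes factorisation and cancel (b + x).

b**2 - b*x + x**2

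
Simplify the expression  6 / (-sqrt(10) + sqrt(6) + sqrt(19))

Group as (sqrt(6) + sqrt(19)) - sqrt(10); multiply by (sqrt(6) + sqrt(19)) + sqrt(10), then rationalise the remaining surd.

(-30*sqrt(10) - 6*sqrt(19) + 46*sqrt(6) + 8*sqrt(285))/77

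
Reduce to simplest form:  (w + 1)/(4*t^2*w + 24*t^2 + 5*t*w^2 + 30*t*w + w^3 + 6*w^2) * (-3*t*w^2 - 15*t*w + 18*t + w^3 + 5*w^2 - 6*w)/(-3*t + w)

(w^2 - 1)/(4*t^2 + 5*t*w + w^2)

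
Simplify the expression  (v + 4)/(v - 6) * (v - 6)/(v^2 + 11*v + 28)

1/(v + 7)

Factor: v^2 + 11*v + 28 = (v + 7)*(v + 4)
Cancel the common factors (v + 4), (v - 6).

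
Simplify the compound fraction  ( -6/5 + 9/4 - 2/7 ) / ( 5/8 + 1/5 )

214/231

Numerator: -6/5 + 9/4 - 2/7 = 107/140
Denominator: 5/8 + 1/5 = 33/40
Divide: (107/140) · (40/33) = 214/231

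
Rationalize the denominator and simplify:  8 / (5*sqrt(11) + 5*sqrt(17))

Multiply numerator and denominator by -5*sqrt(11) + 5*sqrt(17).
Denominator becomes 150; numerator becomes -40*sqrt(11) + 40*sqrt(17).

(-4*sqrt(11) + 4*sqrt(17))/15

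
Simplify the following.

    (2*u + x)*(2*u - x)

4*u^2 - x^2

(2*u)^2 - (x)^2 = 4*u^2 - x^2.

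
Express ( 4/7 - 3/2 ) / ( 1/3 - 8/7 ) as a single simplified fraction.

Numerator: 4/7 - 3/2 = -13/14
Denominator: 1/3 - 8/7 = -17/21
Divide: (-13/14) · (-21/17) = 39/34

39/34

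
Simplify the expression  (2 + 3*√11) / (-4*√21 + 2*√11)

Multiply numerator and denominator by 2*√11 + 4*√21.
Denominator becomes -292; numerator becomes 4*√11 + 8*√21 + 66 + 12*√231.

(-6*√231 - 33 - 4*√21 - 2*√11)/146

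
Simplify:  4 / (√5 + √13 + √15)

(-40*√39 + 12*√15 + 28*√13 + 92*√5)/251

Group as (√5 + √15) + √13; multiply by (√5 + √15) - √13, then rationalise the remaining surd.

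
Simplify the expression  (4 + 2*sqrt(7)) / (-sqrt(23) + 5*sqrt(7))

Multiply numerator and denominator by sqrt(23) + 5*sqrt(7).
Denominator becomes 152; numerator becomes 4*sqrt(23) + 2*sqrt(161) + 20*sqrt(7) + 70.

(2*sqrt(23) + sqrt(161) + 10*sqrt(7) + 35)/76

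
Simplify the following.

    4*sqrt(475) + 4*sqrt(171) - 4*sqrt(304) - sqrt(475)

4*sqrt(475) = 20*sqrt(19); 4*sqrt(171) = 12*sqrt(19); 4*sqrt(304) = 16*sqrt(19); sqrt(475) = 5*sqrt(19)
Combine: (20 + 12 - 16 - 5)·sqrt(19) = 11*sqrt(19)

11*sqrt(19)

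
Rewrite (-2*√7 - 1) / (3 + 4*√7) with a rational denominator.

Multiply numerator and denominator by -4*√7 + 3.
Denominator becomes -103; numerator becomes -2*√7 + 53.

(-53 + 2*√7)/103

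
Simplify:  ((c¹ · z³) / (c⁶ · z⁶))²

1/(c^10*z⁶)

Inside the bracket: (c^-5) · (z^-3)
Raise to the power 2: (c^-10) · (z^-6)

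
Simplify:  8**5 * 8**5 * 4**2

8**5 = 2**15; 8**5 = 2**15; 4**2 = 2**4
Combine exponents: 2**34

2**34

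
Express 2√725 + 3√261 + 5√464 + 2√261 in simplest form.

2√725 = 10*√29; 3√261 = 9*√29; 5√464 = 20*√29; 2√261 = 6*√29
Combine: (10 + 9 + 20 + 6)·√29 = 45*√29

45*√29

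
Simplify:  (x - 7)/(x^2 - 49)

Factor: x^2 - 49 = (x - 7)*(x + 7)
Cancel the common factor (x - 7).

1/(x + 7)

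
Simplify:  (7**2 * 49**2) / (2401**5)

7**(-14)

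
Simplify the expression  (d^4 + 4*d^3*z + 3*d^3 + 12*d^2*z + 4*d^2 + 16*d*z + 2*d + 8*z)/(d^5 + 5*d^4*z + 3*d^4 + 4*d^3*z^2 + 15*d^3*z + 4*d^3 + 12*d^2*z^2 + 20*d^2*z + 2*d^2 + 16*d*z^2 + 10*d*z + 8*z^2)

Factor: d^4 + 4*d^3*z + 3*d^3 + 12*d^2*z + 4*d^2 + 16*d*z + 2*d + 8*z = (d + 1)*(d + 4*z)*(d^2 + 2*d + 2);  d^5 + 5*d^4*z + 3*d^4 + 4*d^3*z^2 + 15*d^3*z + 4*d^3 + 12*d^2*z^2 + 20*d^2*z + 2*d^2 + 16*d*z^2 + 10*d*z + 8*z^2 = (d + 4*z)*(d + 1)*(d^2 + 2*d + 2)*(d + z)
Cancel the common factors (d^2 + 2*d + 2), (d + 1), (d + 4*z).

1/(d + z)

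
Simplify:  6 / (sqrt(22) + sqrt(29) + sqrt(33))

Group as (sqrt(29) + sqrt(33)) + sqrt(22); multiply by (sqrt(29) + sqrt(33)) - sqrt(22), then rationalise the remaining surd.

(-33*sqrt(174) + 27*sqrt(33) + 39*sqrt(29) + 60*sqrt(22))/557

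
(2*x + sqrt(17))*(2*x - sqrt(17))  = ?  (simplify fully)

Difference of squares with P = 2*x, Q = sqrt(17).

4*x**2 - 17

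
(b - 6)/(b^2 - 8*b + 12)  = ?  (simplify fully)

1/(b - 2)

Factor: b^2 - 8*b + 12 = (b - 6)*(b - 2)
Cancel the common factor (b - 6).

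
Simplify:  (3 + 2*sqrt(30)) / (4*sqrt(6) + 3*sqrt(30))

Multiply numerator and denominator by -4*sqrt(6) + 3*sqrt(30).
Denominator becomes 174; numerator becomes -48*sqrt(5) - 12*sqrt(6) + 9*sqrt(30) + 180.

(-16*sqrt(5) - 4*sqrt(6) + 3*sqrt(30) + 60)/58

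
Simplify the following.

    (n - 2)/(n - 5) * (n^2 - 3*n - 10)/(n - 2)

Factor: n^2 - 3*n - 10 = (n + 2)*(n - 5)
Cancel the common factors (n - 5), (n - 2).

n + 2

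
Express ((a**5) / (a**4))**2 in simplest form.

a**2

Inside the bracket: a**1
Raise to the power 2: a**2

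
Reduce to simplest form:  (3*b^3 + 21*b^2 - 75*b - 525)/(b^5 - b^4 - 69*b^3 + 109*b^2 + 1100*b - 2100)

3/(b^2 - 8*b + 12)

Factor: 3*b^3 + 21*b^2 - 75*b - 525 = 3*(b + 5)*(b - 5)*(b + 7);  b^5 - b^4 - 69*b^3 + 109*b^2 + 1100*b - 2100 = (b - 5)*(b + 7)*(b - 6)*(b - 2)*(b + 5)
Cancel the common factors (b + 7), (b - 5), (b + 5).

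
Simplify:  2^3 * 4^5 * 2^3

2^16

2^3 = 2^3; 4^5 = 2^10; 2^3 = 2^3
Combine exponents: 2^16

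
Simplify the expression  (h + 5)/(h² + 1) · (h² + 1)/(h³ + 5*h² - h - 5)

Factor: h³ + 5*h² - h - 5 = (h + 5)·(h - 1)·(h + 1)
Cancel the common factors (h² + 1), (h + 5).

1/(h² - 1)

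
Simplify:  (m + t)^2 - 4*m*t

After expansion: m^2 - 2*m*t + t^2 — a perfect-square trinomial.

(m - t)^2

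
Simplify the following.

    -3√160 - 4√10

-16*√10

3√160 = 12*√10; 4√10 = 4*√10
Combine: (-12 - 4)·√10 = -16*√10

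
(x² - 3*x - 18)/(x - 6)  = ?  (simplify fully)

Factor: x² - 3*x - 18 = (x + 3)·(x - 6)
Cancel the common factor (x - 6).

x + 3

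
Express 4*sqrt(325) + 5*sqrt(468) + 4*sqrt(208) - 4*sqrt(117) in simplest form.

4*sqrt(325) = 20*sqrt(13); 5*sqrt(468) = 30*sqrt(13); 4*sqrt(208) = 16*sqrt(13); 4*sqrt(117) = 12*sqrt(13)
Combine: (20 + 30 + 16 - 12)·sqrt(13) = 54*sqrt(13)

54*sqrt(13)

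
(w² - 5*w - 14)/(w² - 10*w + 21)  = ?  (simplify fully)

Factor: w² - 5*w - 14 = (w + 2)·(w - 7);  w² - 10*w + 21 = (w - 3)·(w - 7)
Cancel the common factor (w - 7).

(w + 2)/(w - 3)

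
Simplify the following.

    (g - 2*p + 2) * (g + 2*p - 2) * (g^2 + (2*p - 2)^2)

Pair the conjugate factors: (g+(2*p - 2))(g-(2*p - 2)) = g^2 - 4*p^2 + 8*p - 4, then repeat with the next factor.

g^4 - 16*p^4 + 64*p^3 - 96*p^2 + 64*p - 16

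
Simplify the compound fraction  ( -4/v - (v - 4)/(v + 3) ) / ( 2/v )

Numerator: -4/v - (v - 4)/(v + 3) = (-v^2 - 12)/(v^2 + 3*v)
Denominator: 2/v = 2/v
Divide: ((-v^2 - 12)/(v^2 + 3*v)) · (v/2) = (-v^2 - 12)/(2*v + 6)

(-v^2 - 12)/(2*v + 6)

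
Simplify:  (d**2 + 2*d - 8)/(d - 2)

Factor: d**2 + 2*d - 8 = (d + 4)*(d - 2)
Cancel the common factor (d - 2).

d + 4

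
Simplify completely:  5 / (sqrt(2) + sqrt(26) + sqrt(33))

(-20*sqrt(429) - 25*sqrt(33) + 45*sqrt(26) + 285*sqrt(2))/183

Group as (sqrt(2) + sqrt(33)) + sqrt(26); multiply by (sqrt(2) + sqrt(33)) - sqrt(26), then rationalise the remaining surd.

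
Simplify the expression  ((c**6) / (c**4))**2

c**4

Inside the bracket: c**2
Raise to the power 2: c**4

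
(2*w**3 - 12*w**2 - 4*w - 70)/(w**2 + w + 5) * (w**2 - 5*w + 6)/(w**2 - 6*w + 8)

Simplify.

(2*w**2 - 20*w + 42)/(w - 4)

Factor: 2*w**3 - 12*w**2 - 4*w - 70 = 2*(w - 7)*(w**2 + w + 5);  w**2 - 5*w + 6 = (w - 3)*(w - 2);  w**2 - 6*w + 8 = (w - 2)*(w - 4)
Cancel the common factors (w**2 + w + 5), (w - 2).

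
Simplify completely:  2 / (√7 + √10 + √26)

Group as (√7 + √26) + √10; multiply by (√7 + √26) - √10, then rationalise the remaining surd.

(-8*√455 - 18*√26 + 46*√10 + 58*√7)/199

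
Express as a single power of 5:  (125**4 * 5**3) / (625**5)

125**4 = 5**12; 5**3 = 5**3; 625**5 = 5**20
Combine exponents: 5**(-5)

5**(-5)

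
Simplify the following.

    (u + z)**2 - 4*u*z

After expansion: u**2 - 2*u*z + z**2 — a perfect-square trinomial.

(u - z)**2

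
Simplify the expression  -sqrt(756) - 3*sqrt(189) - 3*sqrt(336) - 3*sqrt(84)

sqrt(756) = 6*sqrt(21); 3*sqrt(189) = 9*sqrt(21); 3*sqrt(336) = 12*sqrt(21); 3*sqrt(84) = 6*sqrt(21)
Combine: (-6 - 9 - 12 - 6)·sqrt(21) = -33*sqrt(21)

-33*sqrt(21)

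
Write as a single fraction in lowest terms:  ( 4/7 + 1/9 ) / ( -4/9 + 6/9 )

43/14

Numerator: 4/7 + 1/9 = 43/63
Denominator: -4/9 + 6/9 = 2/9
Divide: (43/63) · (9/2) = 43/14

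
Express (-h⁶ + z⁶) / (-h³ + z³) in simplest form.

h³ + z³

Factor z^6 - h^6 and cancel (-h³ + z³).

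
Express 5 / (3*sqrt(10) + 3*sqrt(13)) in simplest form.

Multiply numerator and denominator by -3*sqrt(10) + 3*sqrt(13).
Denominator becomes 27; numerator becomes -15*sqrt(10) + 15*sqrt(13).

(-5*sqrt(10) + 5*sqrt(13))/9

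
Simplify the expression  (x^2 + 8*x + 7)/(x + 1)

Factor: x^2 + 8*x + 7 = (x + 1)*(x + 7)
Cancel the common factor (x + 1).

x + 7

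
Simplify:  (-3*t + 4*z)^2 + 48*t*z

(3*t + 4*z)^2

Expanding gives 9*t^2 + 24*t*z + 16*z^2, a perfect square.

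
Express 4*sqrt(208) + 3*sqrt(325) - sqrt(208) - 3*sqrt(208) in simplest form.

15*sqrt(13)

4*sqrt(208) = 16*sqrt(13); 3*sqrt(325) = 15*sqrt(13); sqrt(208) = 4*sqrt(13); 3*sqrt(208) = 12*sqrt(13)
Combine: (16 + 15 - 4 - 12)·sqrt(13) = 15*sqrt(13)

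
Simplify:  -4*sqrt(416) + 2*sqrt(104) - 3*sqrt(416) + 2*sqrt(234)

4*sqrt(416) = 16*sqrt(26); 2*sqrt(104) = 4*sqrt(26); 3*sqrt(416) = 12*sqrt(26); 2*sqrt(234) = 6*sqrt(26)
Combine: (-16 + 4 - 12 + 6)·sqrt(26) = -18*sqrt(26)

-18*sqrt(26)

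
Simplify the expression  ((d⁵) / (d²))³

d⁹

Inside the bracket: d³
Raise to the power 3: d⁹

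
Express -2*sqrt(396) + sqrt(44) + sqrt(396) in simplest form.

-4*sqrt(11)

2*sqrt(396) = 12*sqrt(11); sqrt(44) = 2*sqrt(11); sqrt(396) = 6*sqrt(11)
Combine: (-12 + 2 + 6)·sqrt(11) = -4*sqrt(11)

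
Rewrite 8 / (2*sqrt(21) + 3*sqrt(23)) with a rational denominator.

(-16*sqrt(21) + 24*sqrt(23))/123

Multiply numerator and denominator by -3*sqrt(23) + 2*sqrt(21).
Denominator becomes -123; numerator becomes -24*sqrt(23) + 16*sqrt(21).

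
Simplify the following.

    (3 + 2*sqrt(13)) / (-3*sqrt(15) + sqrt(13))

Multiply numerator and denominator by sqrt(13) + 3*sqrt(15).
Denominator becomes -122; numerator becomes 3*sqrt(13) + 26 + 9*sqrt(15) + 6*sqrt(195).

(-6*sqrt(195) - 9*sqrt(15) - 26 - 3*sqrt(13))/122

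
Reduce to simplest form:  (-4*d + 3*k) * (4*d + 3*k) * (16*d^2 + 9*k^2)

-256*d^4 + 81*k^4

((3*k)+(4*d))((3*k)-(4*d)) = -16*d^2 + 9*k^2; continue pairing.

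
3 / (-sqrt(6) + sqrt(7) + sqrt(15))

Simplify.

(-24*sqrt(6) - 3*sqrt(15) + 21*sqrt(7) + 9*sqrt(70))/82

Group as (sqrt(7) + sqrt(15)) - sqrt(6); multiply by (sqrt(7) + sqrt(15)) + sqrt(6), then rationalise the remaining surd.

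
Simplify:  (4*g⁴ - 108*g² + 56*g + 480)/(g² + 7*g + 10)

4*g² - 28*g + 48

Factor: 4*g⁴ - 108*g² + 56*g + 480 = 4·(g + 2)·(g - 4)·(g - 3)·(g + 5);  g² + 7*g + 10 = (g + 2)·(g + 5)
Cancel the common factors (g + 5), (g + 2).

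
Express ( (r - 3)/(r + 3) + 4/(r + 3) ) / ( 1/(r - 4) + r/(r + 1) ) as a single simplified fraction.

(r**3 - 2*r**2 - 7*r - 4)/(r**3 - 8*r + 3)

Numerator: (r - 3)/(r + 3) + 4/(r + 3) = (r + 1)/(r + 3)
Denominator: 1/(r - 4) + r/(r + 1) = (r**2 - 3*r + 1)/(r**2 - 3*r - 4)
Divide: ((r + 1)/(r + 3)) · ((r**2 - 3*r - 4)/(r**2 - 3*r + 1)) = (r**3 - 2*r**2 - 7*r - 4)/(r**3 - 8*r + 3)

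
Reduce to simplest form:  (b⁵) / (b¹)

Quotient: b⁴

b⁴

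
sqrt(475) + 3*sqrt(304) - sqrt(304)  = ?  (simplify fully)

13*sqrt(19)

sqrt(475) = 5*sqrt(19); 3*sqrt(304) = 12*sqrt(19); sqrt(304) = 4*sqrt(19)
Combine: (5 + 12 - 4)·sqrt(19) = 13*sqrt(19)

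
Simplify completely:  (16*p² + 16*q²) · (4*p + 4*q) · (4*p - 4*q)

256*p⁴ - 256*q⁴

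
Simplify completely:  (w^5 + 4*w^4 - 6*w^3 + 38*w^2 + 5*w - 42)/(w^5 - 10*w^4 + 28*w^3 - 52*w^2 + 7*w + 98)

Factor: w^5 + 4*w^4 - 6*w^3 + 38*w^2 + 5*w - 42 = (w^2 - 2*w + 7)*(w + 6)*(w - 1)*(w + 1);  w^5 - 10*w^4 + 28*w^3 - 52*w^2 + 7*w + 98 = (w^2 - 2*w + 7)*(w + 1)*(w - 7)*(w - 2)
Cancel the common factors (w^2 - 2*w + 7), (w + 1).

(w^2 + 5*w - 6)/(w^2 - 9*w + 14)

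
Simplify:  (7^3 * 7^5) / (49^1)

7^3 = 7^3; 7^5 = 7^5; 49^1 = 7^2
Combine exponents: 7^6

7^6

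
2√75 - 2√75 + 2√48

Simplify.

2√75 = 10*√3; 2√75 = 10*√3; 2√48 = 8*√3
Combine: (10 - 10 + 8)·√3 = 8*√3

8*√3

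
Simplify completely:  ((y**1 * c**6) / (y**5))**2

c**12/y**8

Inside the bracket: (y**-4) * c**6
Raise to the power 2: (y**-8) * c**12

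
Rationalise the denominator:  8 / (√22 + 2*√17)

Multiply numerator and denominator by -2*√17 + √22.
Denominator becomes -46; numerator becomes -16*√17 + 8*√22.

(-4*√22 + 8*√17)/23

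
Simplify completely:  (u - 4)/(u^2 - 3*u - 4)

Factor: u^2 - 3*u - 4 = (u + 1)*(u - 4)
Cancel the common factor (u - 4).

1/(u + 1)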